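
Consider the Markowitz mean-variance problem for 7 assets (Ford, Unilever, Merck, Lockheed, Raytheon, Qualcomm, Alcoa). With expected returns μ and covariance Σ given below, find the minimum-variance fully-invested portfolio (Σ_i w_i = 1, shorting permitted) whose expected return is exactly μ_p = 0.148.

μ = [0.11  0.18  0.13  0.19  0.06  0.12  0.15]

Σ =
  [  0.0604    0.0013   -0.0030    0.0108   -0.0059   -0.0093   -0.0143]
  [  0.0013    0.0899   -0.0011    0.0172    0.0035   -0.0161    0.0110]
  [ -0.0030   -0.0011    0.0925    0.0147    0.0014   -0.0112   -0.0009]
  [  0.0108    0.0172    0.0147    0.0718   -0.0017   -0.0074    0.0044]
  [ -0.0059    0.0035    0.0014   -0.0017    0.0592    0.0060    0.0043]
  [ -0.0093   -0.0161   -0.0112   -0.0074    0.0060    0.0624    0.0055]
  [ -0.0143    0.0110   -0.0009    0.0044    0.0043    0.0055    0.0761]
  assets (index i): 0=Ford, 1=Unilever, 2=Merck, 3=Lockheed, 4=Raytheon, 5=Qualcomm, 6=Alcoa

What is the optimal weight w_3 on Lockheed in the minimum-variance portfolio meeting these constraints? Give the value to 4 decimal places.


p=Σ⁻¹μ = [2.5322  1.9615  1.6214  1.6849  0.7166  3.0678  1.8229]
q=Σ⁻¹𝟙 = [23.9349  11.5908  13.3548  6.7536  15.1641  23.1599  13.1996]
a=μᵀp=1.847117  b=𝟙ᵀp=13.407459  c=𝟙ᵀq=107.157631  D=ac−b²=18.172682
λ₁=(c·0.148−b)/D = (107.157631·0.148−13.407459)/18.172682 = 0.134921
λ₂=(a−b·0.148)/D = (1.847117−13.407459·0.148)/18.172682 = -0.007549
w* = 0.134921·p + -0.007549·q:
  w_0 = 0.134921·2.5322 + -0.007549·23.9349 = 0.1610  (Ford)
  w_1 = 0.134921·1.9615 + -0.007549·11.5908 = 0.1772  (Unilever)
  w_2 = 0.134921·1.6214 + -0.007549·13.3548 = 0.1179  (Merck)
  w_3 = 0.134921·1.6849 + -0.007549·6.7536 = 0.1763  (Lockheed)
  w_4 = 0.134921·0.7166 + -0.007549·15.1641 = -0.0178  (Raytheon)
  w_5 = 0.134921·3.0678 + -0.007549·23.1599 = 0.2391  (Qualcomm)
  w_6 = 0.134921·1.8229 + -0.007549·13.1996 = 0.1463  (Alcoa)
Σw_i=1.0000  μᵀw=0.1480
σ²=wᵀΣw=λ₁·μ_p+λ₂ = 0.134921·0.148 + -0.007549 = 0.012419 ≈ 0.0124

0.1763


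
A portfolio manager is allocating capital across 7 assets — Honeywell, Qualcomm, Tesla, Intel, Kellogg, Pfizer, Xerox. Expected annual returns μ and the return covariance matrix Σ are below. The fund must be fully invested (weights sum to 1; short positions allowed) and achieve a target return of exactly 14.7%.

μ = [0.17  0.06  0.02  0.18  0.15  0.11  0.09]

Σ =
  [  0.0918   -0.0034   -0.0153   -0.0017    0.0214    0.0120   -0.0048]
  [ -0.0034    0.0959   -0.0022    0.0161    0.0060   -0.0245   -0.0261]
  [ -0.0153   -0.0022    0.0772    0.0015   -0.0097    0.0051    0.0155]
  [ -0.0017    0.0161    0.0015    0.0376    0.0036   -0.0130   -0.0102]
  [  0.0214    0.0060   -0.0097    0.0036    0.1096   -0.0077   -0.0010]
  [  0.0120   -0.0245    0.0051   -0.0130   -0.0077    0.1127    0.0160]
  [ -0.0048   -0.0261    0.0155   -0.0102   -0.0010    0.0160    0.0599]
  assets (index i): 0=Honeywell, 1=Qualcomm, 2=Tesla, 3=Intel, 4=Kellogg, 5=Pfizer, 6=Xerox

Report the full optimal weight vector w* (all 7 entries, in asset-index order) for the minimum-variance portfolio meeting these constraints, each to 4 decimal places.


g=Σ⁻¹μ = [1.7380  0.7181  0.0288  5.6134  0.9223  1.2909  2.5737]
h=Σ⁻¹𝟙 = [11.9589  14.8810  10.5570  29.8823  6.9100  10.9122  23.6941]
a=μᵀg=1.861508  b=𝟙ᵀg=12.885140  c=𝟙ᵀh=108.795533  D=ac−b²=36.496927
λ₁=(c·0.147−b)/D = (108.795533·0.147−12.885140)/36.496927 = 0.085152
λ₂=(a−b·0.147)/D = (1.861508−12.885140·0.147)/36.496927 = -0.000893
w* = 0.085152·g + -0.000893·h:
  w_0 = 0.085152·1.7380 + -0.000893·11.9589 = 0.1373  (Honeywell)
  w_1 = 0.085152·0.7181 + -0.000893·14.8810 = 0.0479  (Qualcomm)
  w_2 = 0.085152·0.0288 + -0.000893·10.5570 = -0.0070  (Tesla)
  w_3 = 0.085152·5.6134 + -0.000893·29.8823 = 0.4513  (Intel)
  w_4 = 0.085152·0.9223 + -0.000893·6.9100 = 0.0724  (Kellogg)
  w_5 = 0.085152·1.2909 + -0.000893·10.9122 = 0.1002  (Pfizer)
  w_6 = 0.085152·2.5737 + -0.000893·23.6941 = 0.1980  (Xerox)
Σw_i=1.0000  μᵀw=0.1470
σ²=wᵀΣw=λ₁·μ_p+λ₂ = 0.085152·0.147 + -0.000893 = 0.011624 ≈ 0.0116

0.1373  0.0479  -0.0070  0.4513  0.0724  0.1002  0.1980


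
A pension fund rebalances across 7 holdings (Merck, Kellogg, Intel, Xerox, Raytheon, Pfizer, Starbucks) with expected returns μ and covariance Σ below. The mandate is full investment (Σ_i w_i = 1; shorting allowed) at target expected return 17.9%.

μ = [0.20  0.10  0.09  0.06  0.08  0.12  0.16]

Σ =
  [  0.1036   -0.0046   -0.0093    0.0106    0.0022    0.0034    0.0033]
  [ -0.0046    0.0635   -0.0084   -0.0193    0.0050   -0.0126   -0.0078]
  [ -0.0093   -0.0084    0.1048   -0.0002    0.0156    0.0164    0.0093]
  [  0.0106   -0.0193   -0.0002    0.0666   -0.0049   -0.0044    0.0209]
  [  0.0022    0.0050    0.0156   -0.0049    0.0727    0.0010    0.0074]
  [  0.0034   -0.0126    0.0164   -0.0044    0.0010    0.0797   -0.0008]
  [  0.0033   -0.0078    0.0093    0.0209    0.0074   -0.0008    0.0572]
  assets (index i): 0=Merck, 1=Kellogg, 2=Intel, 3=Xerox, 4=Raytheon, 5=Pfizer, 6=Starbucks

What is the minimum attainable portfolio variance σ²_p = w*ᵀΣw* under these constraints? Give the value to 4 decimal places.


0.0298

p=Σ⁻¹μ = [1.8840  2.6470  0.6570  0.6885  0.4722  1.7673  2.6547]
q=Σ⁻¹𝟙 = [8.4073  27.1481  7.5170  19.8620  10.0041  16.0165  11.1499]
a=μᵀp=1.416548  b=𝟙ᵀp=10.770792  c=𝟙ᵀq=100.104736  D=ac−b²=25.793207
λ₁=(c·0.179−b)/D = (100.104736·0.179−10.770792)/25.793207 = 0.277126
λ₂=(a−b·0.179)/D = (1.416548−10.770792·0.179)/25.793207 = -0.019828
w* = 0.277126·p + -0.019828·q:
  w_0 = 0.277126·1.8840 + -0.019828·8.4073 = 0.3554  (Merck)
  w_1 = 0.277126·2.6470 + -0.019828·27.1481 = 0.1953  (Kellogg)
  w_2 = 0.277126·0.6570 + -0.019828·7.5170 = 0.0330  (Intel)
  w_3 = 0.277126·0.6885 + -0.019828·19.8620 = -0.2030  (Xerox)
  w_4 = 0.277126·0.4722 + -0.019828·10.0041 = -0.0675  (Raytheon)
  w_5 = 0.277126·1.7673 + -0.019828·16.0165 = 0.1722  (Pfizer)
  w_6 = 0.277126·2.6547 + -0.019828·11.1499 = 0.5146  (Starbucks)
Σw_i=1.0000  μᵀw=0.1790
σ²=wᵀΣw=λ₁·μ_p+λ₂ = 0.277126·0.179 + -0.019828 = 0.029778 ≈ 0.0298


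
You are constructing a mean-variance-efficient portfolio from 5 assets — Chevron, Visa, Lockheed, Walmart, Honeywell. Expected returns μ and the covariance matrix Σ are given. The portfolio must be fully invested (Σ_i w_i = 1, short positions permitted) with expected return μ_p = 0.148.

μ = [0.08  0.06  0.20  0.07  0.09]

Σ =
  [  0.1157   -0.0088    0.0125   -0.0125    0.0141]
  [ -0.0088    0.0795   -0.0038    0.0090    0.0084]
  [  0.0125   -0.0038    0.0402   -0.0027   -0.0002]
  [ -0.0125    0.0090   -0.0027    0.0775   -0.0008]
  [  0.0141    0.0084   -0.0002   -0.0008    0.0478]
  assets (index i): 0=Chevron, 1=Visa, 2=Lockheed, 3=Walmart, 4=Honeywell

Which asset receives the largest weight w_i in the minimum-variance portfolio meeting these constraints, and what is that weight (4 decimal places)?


Lockheed (0.5738)

g=Σ⁻¹μ = [0.0906  0.7042  5.0916  1.0317  1.7710]
h=Σ⁻¹𝟙 = [6.1232  11.0565  25.0213  13.6593  17.5046]
a=μᵀg=1.299430  b=𝟙ᵀg=8.689066  c=𝟙ᵀh=73.364877  D=ac−b²=19.832660
λ₁=(c·0.148−b)/D = (73.364877·0.148−8.689066)/19.832660 = 0.109362
λ₂=(a−b·0.148)/D = (1.299430−8.689066·0.148)/19.832660 = 0.000678
w* = 0.109362·g + 0.000678·h:
  w_0 = 0.109362·0.0906 + 0.000678·6.1232 = 0.0141  (Chevron)
  w_1 = 0.109362·0.7042 + 0.000678·11.0565 = 0.0845  (Visa)
  w_2 = 0.109362·5.0916 + 0.000678·25.0213 = 0.5738  (Lockheed)
  w_3 = 0.109362·1.0317 + 0.000678·13.6593 = 0.1221  (Walmart)
  w_4 = 0.109362·1.7710 + 0.000678·17.5046 = 0.2055  (Honeywell)
Σw_i=1.0000  μᵀw=0.1480
σ²=wᵀΣw=λ₁·μ_p+λ₂ = 0.109362·0.148 + 0.000678 = 0.016864 ≈ 0.0169


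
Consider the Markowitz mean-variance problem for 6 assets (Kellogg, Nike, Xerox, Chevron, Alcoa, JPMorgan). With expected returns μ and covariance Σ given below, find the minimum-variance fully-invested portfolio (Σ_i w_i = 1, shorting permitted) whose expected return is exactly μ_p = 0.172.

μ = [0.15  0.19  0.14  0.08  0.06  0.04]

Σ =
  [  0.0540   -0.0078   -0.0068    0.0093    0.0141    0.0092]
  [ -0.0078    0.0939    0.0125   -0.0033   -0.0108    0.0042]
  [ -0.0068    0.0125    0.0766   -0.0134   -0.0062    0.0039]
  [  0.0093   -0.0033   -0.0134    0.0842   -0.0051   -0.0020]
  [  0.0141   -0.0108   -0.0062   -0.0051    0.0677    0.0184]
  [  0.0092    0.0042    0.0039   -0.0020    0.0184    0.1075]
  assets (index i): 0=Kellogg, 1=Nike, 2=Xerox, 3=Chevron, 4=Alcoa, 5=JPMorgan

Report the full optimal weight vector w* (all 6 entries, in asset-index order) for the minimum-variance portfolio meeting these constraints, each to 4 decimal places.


u=Σ⁻¹μ = [2.9428  2.1531  2.0111  1.0817  0.9303  -0.1759]
v=Σ⁻¹𝟙 = [15.1235  11.7719  15.9151  14.2053  14.7464  4.7110]
a=μᵀu=1.267361  b=𝟙ᵀu=8.942944  c=𝟙ᵀv=76.473215  D=ac−b²=16.942910
λ₁=(c·0.172−b)/D = (76.473215·0.172−8.942944)/16.942910 = 0.248508
λ₂=(a−b·0.172)/D = (1.267361−8.942944·0.172)/16.942910 = -0.015985
w* = 0.248508·u + -0.015985·v:
  w_0 = 0.248508·2.9428 + -0.015985·15.1235 = 0.4896  (Kellogg)
  w_1 = 0.248508·2.1531 + -0.015985·11.7719 = 0.3469  (Nike)
  w_2 = 0.248508·2.0111 + -0.015985·15.9151 = 0.2454  (Xerox)
  w_3 = 0.248508·1.0817 + -0.015985·14.2053 = 0.0417  (Chevron)
  w_4 = 0.248508·0.9303 + -0.015985·14.7464 = -0.0045  (Alcoa)
  w_5 = 0.248508·-0.1759 + -0.015985·4.7110 = -0.1190  (JPMorgan)
Σw_i=1.0000  μᵀw=0.1720
σ²=wᵀΣw=λ₁·μ_p+λ₂ = 0.248508·0.172 + -0.015985 = 0.026759 ≈ 0.0268

0.4896  0.3469  0.2454  0.0417  -0.0045  -0.1190


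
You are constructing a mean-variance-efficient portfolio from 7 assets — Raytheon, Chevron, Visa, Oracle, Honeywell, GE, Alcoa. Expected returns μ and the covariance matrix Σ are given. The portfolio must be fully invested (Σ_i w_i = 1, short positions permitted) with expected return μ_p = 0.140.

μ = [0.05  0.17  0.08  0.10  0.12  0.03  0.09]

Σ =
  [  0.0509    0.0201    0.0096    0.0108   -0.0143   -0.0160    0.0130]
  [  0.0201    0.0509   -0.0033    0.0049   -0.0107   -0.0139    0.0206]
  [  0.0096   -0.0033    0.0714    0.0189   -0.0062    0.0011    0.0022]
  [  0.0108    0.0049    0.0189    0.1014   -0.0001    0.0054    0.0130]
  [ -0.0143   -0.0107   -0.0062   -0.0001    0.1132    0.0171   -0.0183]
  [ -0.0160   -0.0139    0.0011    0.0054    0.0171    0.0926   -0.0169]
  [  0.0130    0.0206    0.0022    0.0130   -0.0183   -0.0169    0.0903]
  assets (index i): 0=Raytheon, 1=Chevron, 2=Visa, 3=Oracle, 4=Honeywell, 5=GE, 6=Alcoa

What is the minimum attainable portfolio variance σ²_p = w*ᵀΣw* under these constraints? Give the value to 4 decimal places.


0.0195

g=Σ⁻¹μ = [-0.4099  3.8074  1.3169  0.5075  1.4278  0.6042  0.4844]
h=Σ⁻¹𝟙 = [15.8453  16.7724  12.3921  3.0291  12.3549  15.1971  9.5768]
a=μᵀg=1.015920  b=𝟙ᵀg=7.738264  c=𝟙ᵀh=85.167710  D=ac−b²=26.642894
λ₁=(c·0.140−b)/D = (85.167710·0.140−7.738264)/26.642894 = 0.157086
λ₂=(a−b·0.140)/D = (1.015920−7.738264·0.140)/26.642894 = -0.002531
w* = 0.157086·g + -0.002531·h:
  w_0 = 0.157086·-0.4099 + -0.002531·15.8453 = -0.1045  (Raytheon)
  w_1 = 0.157086·3.8074 + -0.002531·16.7724 = 0.5556  (Chevron)
  w_2 = 0.157086·1.3169 + -0.002531·12.3921 = 0.1755  (Visa)
  w_3 = 0.157086·0.5075 + -0.002531·3.0291 = 0.0721  (Oracle)
  w_4 = 0.157086·1.4278 + -0.002531·12.3549 = 0.1930  (Honeywell)
  w_5 = 0.157086·0.6042 + -0.002531·15.1971 = 0.0564  (GE)
  w_6 = 0.157086·0.4844 + -0.002531·9.5768 = 0.0519  (Alcoa)
Σw_i=1.0000  μᵀw=0.1400
σ²=wᵀΣw=λ₁·μ_p+λ₂ = 0.157086·0.140 + -0.002531 = 0.019461 ≈ 0.0195


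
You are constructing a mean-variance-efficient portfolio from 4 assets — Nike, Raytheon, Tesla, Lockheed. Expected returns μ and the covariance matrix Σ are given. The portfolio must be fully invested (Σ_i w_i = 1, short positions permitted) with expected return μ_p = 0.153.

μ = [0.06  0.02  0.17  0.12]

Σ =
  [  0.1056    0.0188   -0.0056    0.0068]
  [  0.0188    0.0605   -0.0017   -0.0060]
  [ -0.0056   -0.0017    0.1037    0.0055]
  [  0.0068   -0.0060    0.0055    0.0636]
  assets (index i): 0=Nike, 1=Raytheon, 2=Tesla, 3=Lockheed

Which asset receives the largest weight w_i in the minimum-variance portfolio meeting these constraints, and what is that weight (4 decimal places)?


x=Σ⁻¹μ = [0.4685  0.4017  1.5790  1.7381]
y=Σ⁻¹𝟙 = [6.0128  16.4939  9.3990  15.8236]
a=μᵀx=0.513148  b=𝟙ᵀx=4.187316  c=𝟙ᵀy=47.729317  D=ac−b²=6.958568
λ₁=(c·0.153−b)/D = (47.729317·0.153−4.187316)/6.958568 = 0.447688
λ₂=(a−b·0.153)/D = (0.513148−4.187316·0.153)/6.958568 = -0.018324
w* = 0.447688·x + -0.018324·y:
  w_0 = 0.447688·0.4685 + -0.018324·6.0128 = 0.0996  (Nike)
  w_1 = 0.447688·0.4017 + -0.018324·16.4939 = -0.1224  (Raytheon)
  w_2 = 0.447688·1.5790 + -0.018324·9.3990 = 0.5347  (Tesla)
  w_3 = 0.447688·1.7381 + -0.018324·15.8236 = 0.4881  (Lockheed)
Σw_i=1.0000  μᵀw=0.1530
σ²=wᵀΣw=λ₁·μ_p+λ₂ = 0.447688·0.153 + -0.018324 = 0.050172 ≈ 0.0502

Tesla (0.5347)


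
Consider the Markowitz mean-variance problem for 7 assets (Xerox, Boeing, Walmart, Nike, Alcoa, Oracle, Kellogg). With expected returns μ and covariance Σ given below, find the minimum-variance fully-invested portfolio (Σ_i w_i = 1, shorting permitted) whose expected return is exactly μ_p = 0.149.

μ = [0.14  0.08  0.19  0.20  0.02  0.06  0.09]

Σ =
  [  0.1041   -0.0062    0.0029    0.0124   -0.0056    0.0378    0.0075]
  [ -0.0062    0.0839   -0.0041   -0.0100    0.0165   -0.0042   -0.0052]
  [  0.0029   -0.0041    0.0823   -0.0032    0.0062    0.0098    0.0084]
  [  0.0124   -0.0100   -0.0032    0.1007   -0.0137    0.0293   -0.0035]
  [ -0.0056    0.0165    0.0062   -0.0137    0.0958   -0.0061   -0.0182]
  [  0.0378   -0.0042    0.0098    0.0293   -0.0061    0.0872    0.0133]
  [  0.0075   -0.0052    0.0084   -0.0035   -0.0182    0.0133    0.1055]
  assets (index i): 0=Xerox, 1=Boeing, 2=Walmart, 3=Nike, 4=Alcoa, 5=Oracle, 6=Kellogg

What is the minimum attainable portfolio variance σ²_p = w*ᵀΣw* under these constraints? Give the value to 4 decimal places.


0.0177

p=Σ⁻¹μ = [1.4088  1.3999  2.4302  2.4129  0.3418  -1.0525  0.9001]
q=Σ⁻¹𝟙 = [7.4923  12.8723  10.6451  11.7842  11.8926  2.8667  10.8141]
a=μᵀp=1.278242  b=𝟙ᵀp=7.841230  c=𝟙ᵀq=68.367228  D=ac−b²=25.904949
λ₁=(c·0.149−b)/D = (68.367228·0.149−7.841230)/25.904949 = 0.090542
λ₂=(a−b·0.149)/D = (1.278242−7.841230·0.149)/25.904949 = 0.004242
w* = 0.090542·p + 0.004242·q:
  w_0 = 0.090542·1.4088 + 0.004242·7.4923 = 0.1593  (Xerox)
  w_1 = 0.090542·1.3999 + 0.004242·12.8723 = 0.1814  (Boeing)
  w_2 = 0.090542·2.4302 + 0.004242·10.6451 = 0.2652  (Walmart)
  w_3 = 0.090542·2.4129 + 0.004242·11.7842 = 0.2685  (Nike)
  w_4 = 0.090542·0.3418 + 0.004242·11.8926 = 0.0814  (Alcoa)
  w_5 = 0.090542·-1.0525 + 0.004242·2.8667 = -0.0831  (Oracle)
  w_6 = 0.090542·0.9001 + 0.004242·10.8141 = 0.1274  (Kellogg)
Σw_i=1.0000  μᵀw=0.1490
σ²=wᵀΣw=λ₁·μ_p+λ₂ = 0.090542·0.149 + 0.004242 = 0.017733 ≈ 0.0177


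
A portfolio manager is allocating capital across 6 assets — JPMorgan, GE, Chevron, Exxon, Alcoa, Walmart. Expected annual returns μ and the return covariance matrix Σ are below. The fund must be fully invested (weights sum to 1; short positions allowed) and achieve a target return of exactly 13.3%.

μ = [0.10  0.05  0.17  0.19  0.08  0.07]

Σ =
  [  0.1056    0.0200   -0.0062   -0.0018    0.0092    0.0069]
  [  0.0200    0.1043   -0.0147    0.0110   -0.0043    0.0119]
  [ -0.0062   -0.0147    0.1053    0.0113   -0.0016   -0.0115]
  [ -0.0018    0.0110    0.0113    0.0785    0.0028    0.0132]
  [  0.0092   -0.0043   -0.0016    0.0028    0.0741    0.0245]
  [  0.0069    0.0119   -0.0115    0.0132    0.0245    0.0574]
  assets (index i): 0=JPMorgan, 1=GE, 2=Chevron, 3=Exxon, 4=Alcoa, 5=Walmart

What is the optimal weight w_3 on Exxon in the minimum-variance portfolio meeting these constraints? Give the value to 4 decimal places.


0.2867

g=Σ⁻¹μ = [0.9196  0.2715  1.5598  2.0558  0.7476  0.5733]
h=Σ⁻¹𝟙 = [7.1992  8.0884  11.5994  7.8449  9.2369  11.4566]
a=μᵀg=0.861253  b=𝟙ᵀg=6.127682  c=𝟙ᵀh=55.425409  D=ac−b²=10.186831
λ₁=(c·0.133−b)/D = (55.425409·0.133−6.127682)/10.186831 = 0.122108
λ₂=(a−b·0.133)/D = (0.861253−6.127682·0.133)/10.186831 = 0.004542
w* = 0.122108·g + 0.004542·h:
  w_0 = 0.122108·0.9196 + 0.004542·7.1992 = 0.1450  (JPMorgan)
  w_1 = 0.122108·0.2715 + 0.004542·8.0884 = 0.0699  (GE)
  w_2 = 0.122108·1.5598 + 0.004542·11.5994 = 0.2432  (Chevron)
  w_3 = 0.122108·2.0558 + 0.004542·7.8449 = 0.2867  (Exxon)
  w_4 = 0.122108·0.7476 + 0.004542·9.2369 = 0.1333  (Alcoa)
  w_5 = 0.122108·0.5733 + 0.004542·11.4566 = 0.1220  (Walmart)
Σw_i=1.0000  μᵀw=0.1330
σ²=wᵀΣw=λ₁·μ_p+λ₂ = 0.122108·0.133 + 0.004542 = 0.020783 ≈ 0.0208


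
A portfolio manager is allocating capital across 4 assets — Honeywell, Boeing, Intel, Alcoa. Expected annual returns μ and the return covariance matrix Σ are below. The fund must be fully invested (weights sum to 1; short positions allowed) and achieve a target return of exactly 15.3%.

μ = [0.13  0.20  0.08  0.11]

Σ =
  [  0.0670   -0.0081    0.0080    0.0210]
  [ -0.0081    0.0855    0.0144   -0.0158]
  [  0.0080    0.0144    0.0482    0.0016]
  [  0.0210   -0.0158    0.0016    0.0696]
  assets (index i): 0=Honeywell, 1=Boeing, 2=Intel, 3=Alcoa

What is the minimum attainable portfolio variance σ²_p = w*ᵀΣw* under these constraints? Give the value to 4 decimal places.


g=Σ⁻¹μ = [1.6821  2.7227  0.5114  1.6793]
h=Σ⁻¹𝟙 = [10.3817  12.7417  14.7594  13.7886]
a=μᵀg=0.988845  b=𝟙ᵀg=6.595461  c=𝟙ᵀh=51.671429  D=ac−b²=7.594944
λ₁=(c·0.153−b)/D = (51.671429·0.153−6.595461)/7.594944 = 0.172518
λ₂=(a−b·0.153)/D = (0.988845−6.595461·0.153)/7.594944 = -0.002668
w* = 0.172518·g + -0.002668·h:
  w_0 = 0.172518·1.6821 + -0.002668·10.3817 = 0.2625  (Honeywell)
  w_1 = 0.172518·2.7227 + -0.002668·12.7417 = 0.4357  (Boeing)
  w_2 = 0.172518·0.5114 + -0.002668·14.7594 = 0.0489  (Intel)
  w_3 = 0.172518·1.6793 + -0.002668·13.7886 = 0.2529  (Alcoa)
Σw_i=1.0000  μᵀw=0.1530
σ²=wᵀΣw=λ₁·μ_p+λ₂ = 0.172518·0.153 + -0.002668 = 0.023728 ≈ 0.0237

0.0237


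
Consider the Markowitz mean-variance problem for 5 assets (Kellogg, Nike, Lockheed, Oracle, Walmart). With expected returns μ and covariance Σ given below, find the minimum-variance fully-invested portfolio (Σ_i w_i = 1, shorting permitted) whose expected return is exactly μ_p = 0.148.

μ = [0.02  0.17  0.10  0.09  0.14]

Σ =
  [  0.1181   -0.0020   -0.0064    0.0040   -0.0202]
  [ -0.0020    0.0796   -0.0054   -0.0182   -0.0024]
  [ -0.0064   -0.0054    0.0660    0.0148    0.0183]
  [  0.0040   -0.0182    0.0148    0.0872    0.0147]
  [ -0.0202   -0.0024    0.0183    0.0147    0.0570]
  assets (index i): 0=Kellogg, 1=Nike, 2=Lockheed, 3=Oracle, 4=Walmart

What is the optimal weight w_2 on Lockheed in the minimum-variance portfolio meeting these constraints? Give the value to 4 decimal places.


p=Σ⁻¹μ = [0.6087  2.5090  0.9413  0.9940  2.2189]
q=Σ⁻¹𝟙 = [11.8126  16.3152  10.9031  9.7141  16.4113]
a=μᵀp=0.932951  b=𝟙ᵀp=7.271996  c=𝟙ᵀq=65.156283  D=ac−b²=7.905669
λ₁=(c·0.148−b)/D = (65.156283·0.148−7.271996)/7.905669 = 0.299928
λ₂=(a−b·0.148)/D = (0.932951−7.271996·0.148)/7.905669 = -0.018127
w* = 0.299928·p + -0.018127·q:
  w_0 = 0.299928·0.6087 + -0.018127·11.8126 = -0.0316  (Kellogg)
  w_1 = 0.299928·2.5090 + -0.018127·16.3152 = 0.4568  (Nike)
  w_2 = 0.299928·0.9413 + -0.018127·10.9031 = 0.0847  (Lockheed)
  w_3 = 0.299928·0.9940 + -0.018127·9.7141 = 0.1221  (Oracle)
  w_4 = 0.299928·2.2189 + -0.018127·16.4113 = 0.3680  (Walmart)
Σw_i=1.0000  μᵀw=0.1480
σ²=wᵀΣw=λ₁·μ_p+λ₂ = 0.299928·0.148 + -0.018127 = 0.026263 ≈ 0.0263

0.0847


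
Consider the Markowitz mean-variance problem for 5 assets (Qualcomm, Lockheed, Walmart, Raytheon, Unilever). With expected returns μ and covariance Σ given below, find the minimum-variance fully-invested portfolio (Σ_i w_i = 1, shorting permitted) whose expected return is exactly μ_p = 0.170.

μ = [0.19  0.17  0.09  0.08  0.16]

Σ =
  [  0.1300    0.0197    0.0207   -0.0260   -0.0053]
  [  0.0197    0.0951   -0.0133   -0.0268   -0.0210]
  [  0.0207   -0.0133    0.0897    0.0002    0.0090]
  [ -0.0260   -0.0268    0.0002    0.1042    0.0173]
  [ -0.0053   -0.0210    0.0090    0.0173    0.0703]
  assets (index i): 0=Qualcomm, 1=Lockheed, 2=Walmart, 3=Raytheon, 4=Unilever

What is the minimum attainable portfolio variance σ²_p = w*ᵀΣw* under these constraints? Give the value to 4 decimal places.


0.0262

u=Σ⁻¹μ = [1.3116  2.6001  0.8098  1.3097  2.7256]
v=Σ⁻¹𝟙 = [6.5695  17.7805  10.6933  13.2308  15.4065]
a=μᵀu=1.304974  b=𝟙ᵀu=8.756779  c=𝟙ᵀv=63.680546  D=ac−b²=6.420255
λ₁=(c·0.170−b)/D = (63.680546·0.170−8.756779)/6.420255 = 0.322248
λ₂=(a−b·0.170)/D = (1.304974−8.756779·0.170)/6.420255 = -0.028609
w* = 0.322248·u + -0.028609·v:
  w_0 = 0.322248·1.3116 + -0.028609·6.5695 = 0.2347  (Qualcomm)
  w_1 = 0.322248·2.6001 + -0.028609·17.7805 = 0.3292  (Lockheed)
  w_2 = 0.322248·0.8098 + -0.028609·10.6933 = -0.0450  (Walmart)
  w_3 = 0.322248·1.3097 + -0.028609·13.2308 = 0.0435  (Raytheon)
  w_4 = 0.322248·2.7256 + -0.028609·15.4065 = 0.4375  (Unilever)
Σw_i=1.0000  μᵀw=0.1700
σ²=wᵀΣw=λ₁·μ_p+λ₂ = 0.322248·0.170 + -0.028609 = 0.026173 ≈ 0.0262


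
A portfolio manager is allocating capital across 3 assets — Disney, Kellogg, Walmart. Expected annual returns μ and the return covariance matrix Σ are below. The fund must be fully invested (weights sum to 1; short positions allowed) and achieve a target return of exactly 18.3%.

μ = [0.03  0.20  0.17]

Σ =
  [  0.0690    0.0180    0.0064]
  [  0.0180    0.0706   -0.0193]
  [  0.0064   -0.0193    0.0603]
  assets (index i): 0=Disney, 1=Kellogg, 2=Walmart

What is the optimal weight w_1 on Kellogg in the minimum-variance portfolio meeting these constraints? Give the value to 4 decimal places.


0.4765

g=Σ⁻¹μ = [-1.0827  4.2860  4.3060]
h=Σ⁻¹𝟙 = [7.7810  18.0692  21.5413]
a=μᵀg=1.556739  b=𝟙ᵀg=7.509291  c=𝟙ᵀh=47.391503  D=ac−b²=17.386766
λ₁=(c·0.183−b)/D = (47.391503·0.183−7.509291)/17.386766 = 0.066910
λ₂=(a−b·0.183)/D = (1.556739−7.509291·0.183)/17.386766 = 0.010499
w* = 0.066910·g + 0.010499·h:
  w_0 = 0.066910·-1.0827 + 0.010499·7.7810 = 0.0092  (Disney)
  w_1 = 0.066910·4.2860 + 0.010499·18.0692 = 0.4765  (Kellogg)
  w_2 = 0.066910·4.3060 + 0.010499·21.5413 = 0.5143  (Walmart)
Σw_i=1.0000  μᵀw=0.1830
σ²=wᵀΣw=λ₁·μ_p+λ₂ = 0.066910·0.183 + 0.010499 = 0.022743 ≈ 0.0227


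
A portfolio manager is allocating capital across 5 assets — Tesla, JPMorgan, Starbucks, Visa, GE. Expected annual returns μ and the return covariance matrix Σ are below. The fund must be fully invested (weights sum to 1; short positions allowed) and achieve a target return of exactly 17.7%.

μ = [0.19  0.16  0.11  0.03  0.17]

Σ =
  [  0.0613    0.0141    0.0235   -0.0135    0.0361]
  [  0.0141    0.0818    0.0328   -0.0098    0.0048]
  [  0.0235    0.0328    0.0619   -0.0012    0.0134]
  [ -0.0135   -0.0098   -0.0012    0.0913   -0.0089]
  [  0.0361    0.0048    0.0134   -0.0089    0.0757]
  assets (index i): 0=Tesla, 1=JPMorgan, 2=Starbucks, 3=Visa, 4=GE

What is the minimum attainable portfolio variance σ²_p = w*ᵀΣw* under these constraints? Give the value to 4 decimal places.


x=Σ⁻¹μ = [2.3117  1.6997  -0.2405  0.9658  1.1917]
y=Σ⁻¹𝟙 = [10.1194  9.3830  5.7900  14.3564  8.4523]
a=μᵀx=0.916279  b=𝟙ᵀx=5.928439  c=𝟙ᵀy=48.101020  D=ac−b²=8.927575
λ₁=(c·0.177−b)/D = (48.101020·0.177−5.928439)/8.927575 = 0.289602
λ₂=(a−b·0.177)/D = (0.916279−5.928439·0.177)/8.927575 = -0.014904
w* = 0.289602·x + -0.014904·y:
  w_0 = 0.289602·2.3117 + -0.014904·10.1194 = 0.5186  (Tesla)
  w_1 = 0.289602·1.6997 + -0.014904·9.3830 = 0.3524  (JPMorgan)
  w_2 = 0.289602·-0.2405 + -0.014904·5.7900 = -0.1559  (Starbucks)
  w_3 = 0.289602·0.9658 + -0.014904·14.3564 = 0.0657  (Visa)
  w_4 = 0.289602·1.1917 + -0.014904·8.4523 = 0.2191  (GE)
Σw_i=1.0000  μᵀw=0.1770
σ²=wᵀΣw=λ₁·μ_p+λ₂ = 0.289602·0.177 + -0.014904 = 0.036356 ≈ 0.0364

0.0364


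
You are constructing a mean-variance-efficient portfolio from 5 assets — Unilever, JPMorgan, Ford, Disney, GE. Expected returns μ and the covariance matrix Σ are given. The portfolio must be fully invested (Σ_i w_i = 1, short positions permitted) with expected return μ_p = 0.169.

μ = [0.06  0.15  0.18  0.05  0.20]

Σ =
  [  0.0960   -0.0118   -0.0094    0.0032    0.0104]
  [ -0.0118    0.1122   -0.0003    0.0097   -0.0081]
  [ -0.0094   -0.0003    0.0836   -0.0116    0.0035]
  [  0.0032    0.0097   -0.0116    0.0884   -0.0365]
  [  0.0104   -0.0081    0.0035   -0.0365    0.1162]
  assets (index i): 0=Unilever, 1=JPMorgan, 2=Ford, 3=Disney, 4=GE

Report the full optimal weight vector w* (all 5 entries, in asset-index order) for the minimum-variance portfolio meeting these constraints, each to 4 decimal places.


u=Σ⁻¹μ = [0.7447  1.4415  2.3717  1.5935  2.1841]
v=Σ⁻¹𝟙 = [11.0561  9.5764  15.0869  17.3200  13.2699]
a=μᵀu=1.204302  b=𝟙ᵀu=8.335452  c=𝟙ᵀv=66.309343  D=ac−b²=10.376690
λ₁=(c·0.169−b)/D = (66.309343·0.169−8.335452)/10.376690 = 0.276661
λ₂=(a−b·0.169)/D = (1.204302−8.335452·0.169)/10.376690 = -0.019697
w* = 0.276661·u + -0.019697·v:
  w_0 = 0.276661·0.7447 + -0.019697·11.0561 = -0.0117  (Unilever)
  w_1 = 0.276661·1.4415 + -0.019697·9.5764 = 0.2102  (JPMorgan)
  w_2 = 0.276661·2.3717 + -0.019697·15.0869 = 0.3590  (Ford)
  w_3 = 0.276661·1.5935 + -0.019697·17.3200 = 0.0997  (Disney)
  w_4 = 0.276661·2.1841 + -0.019697·13.2699 = 0.3429  (GE)
Σw_i=1.0000  μᵀw=0.1690
σ²=wᵀΣw=λ₁·μ_p+λ₂ = 0.276661·0.169 + -0.019697 = 0.027059 ≈ 0.0271

-0.0117  0.2102  0.3590  0.0997  0.3429


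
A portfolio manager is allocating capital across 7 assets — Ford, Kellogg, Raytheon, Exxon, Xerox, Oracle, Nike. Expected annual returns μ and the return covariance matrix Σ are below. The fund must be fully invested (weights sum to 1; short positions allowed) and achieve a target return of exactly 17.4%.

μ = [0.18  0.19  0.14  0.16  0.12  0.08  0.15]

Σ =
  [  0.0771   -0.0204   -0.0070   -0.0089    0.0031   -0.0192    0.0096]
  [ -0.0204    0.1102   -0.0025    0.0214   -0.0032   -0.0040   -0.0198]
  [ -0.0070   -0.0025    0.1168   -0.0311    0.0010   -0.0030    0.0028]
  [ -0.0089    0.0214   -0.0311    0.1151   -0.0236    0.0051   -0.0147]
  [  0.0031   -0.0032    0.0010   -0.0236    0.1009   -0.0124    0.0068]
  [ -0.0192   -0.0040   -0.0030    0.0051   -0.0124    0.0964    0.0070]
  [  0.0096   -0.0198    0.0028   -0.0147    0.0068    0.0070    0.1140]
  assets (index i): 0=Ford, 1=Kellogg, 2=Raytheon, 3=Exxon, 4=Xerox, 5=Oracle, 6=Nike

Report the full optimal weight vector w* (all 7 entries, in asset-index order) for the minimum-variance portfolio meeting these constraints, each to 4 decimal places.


x=Σ⁻¹μ = [3.5823  2.3709  2.0587  2.2564  1.7737  1.7089  1.4556]
y=Σ⁻¹𝟙 = [21.7978  13.0997  14.2669  15.1860  14.4419  16.1055  8.9689]
a=μᵀx=2.312418  b=𝟙ᵀx=15.206465  c=𝟙ᵀy=103.866620  D=ac−b²=8.946471
λ₁=(c·0.174−b)/D = (103.866620·0.174−15.206465)/8.946471 = 0.320386
λ₂=(a−b·0.174)/D = (2.312418−15.206465·0.174)/8.946471 = -0.037278
w* = 0.320386·x + -0.037278·y:
  w_0 = 0.320386·3.5823 + -0.037278·21.7978 = 0.3352  (Ford)
  w_1 = 0.320386·2.3709 + -0.037278·13.0997 = 0.2713  (Kellogg)
  w_2 = 0.320386·2.0587 + -0.037278·14.2669 = 0.1277  (Raytheon)
  w_3 = 0.320386·2.2564 + -0.037278·15.1860 = 0.1568  (Exxon)
  w_4 = 0.320386·1.7737 + -0.037278·14.4419 = 0.0299  (Xerox)
  w_5 = 0.320386·1.7089 + -0.037278·16.1055 = -0.0529  (Oracle)
  w_6 = 0.320386·1.4556 + -0.037278·8.9689 = 0.1320  (Nike)
Σw_i=1.0000  μᵀw=0.1740
σ²=wᵀΣw=λ₁·μ_p+λ₂ = 0.320386·0.174 + -0.037278 = 0.018469 ≈ 0.0185

0.3352  0.2713  0.1277  0.1568  0.0299  -0.0529  0.1320


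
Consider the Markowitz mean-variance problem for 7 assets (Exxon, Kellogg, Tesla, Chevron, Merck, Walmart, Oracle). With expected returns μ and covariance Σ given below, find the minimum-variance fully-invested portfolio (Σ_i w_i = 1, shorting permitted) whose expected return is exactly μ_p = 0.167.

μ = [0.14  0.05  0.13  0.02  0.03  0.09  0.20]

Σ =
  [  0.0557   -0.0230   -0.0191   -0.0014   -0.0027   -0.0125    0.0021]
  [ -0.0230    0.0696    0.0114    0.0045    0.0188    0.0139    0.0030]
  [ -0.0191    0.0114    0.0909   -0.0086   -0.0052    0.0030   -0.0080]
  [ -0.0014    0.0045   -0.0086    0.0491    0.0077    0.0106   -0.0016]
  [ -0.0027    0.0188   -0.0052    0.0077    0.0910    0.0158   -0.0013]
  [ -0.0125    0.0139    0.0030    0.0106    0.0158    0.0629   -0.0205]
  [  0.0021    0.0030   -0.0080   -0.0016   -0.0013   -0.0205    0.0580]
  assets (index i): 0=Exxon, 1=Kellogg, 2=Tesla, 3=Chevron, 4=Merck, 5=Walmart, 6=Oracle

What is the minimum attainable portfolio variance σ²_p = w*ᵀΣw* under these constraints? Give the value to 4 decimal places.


0.0137

g=Σ⁻¹μ = [4.3564  0.8339  2.5738  0.3187  -0.1413  3.5570  4.8652]
h=Σ⁻¹𝟙 = [35.8377  14.5349  20.3597  18.7115  4.9897  23.1708  26.8179]
a=μᵀg=2.281490  b=𝟙ᵀg=16.363673  c=𝟙ᵀh=144.422333  D=ac−b²=61.728300
λ₁=(c·0.167−b)/D = (144.422333·0.167−16.363673)/61.728300 = 0.125629
λ₂=(a−b·0.167)/D = (2.281490−16.363673·0.167)/61.728300 = -0.007310
w* = 0.125629·g + -0.007310·h:
  w_0 = 0.125629·4.3564 + -0.007310·35.8377 = 0.2853  (Exxon)
  w_1 = 0.125629·0.8339 + -0.007310·14.5349 = -0.0015  (Kellogg)
  w_2 = 0.125629·2.5738 + -0.007310·20.3597 = 0.1745  (Tesla)
  w_3 = 0.125629·0.3187 + -0.007310·18.7115 = -0.0967  (Chevron)
  w_4 = 0.125629·-0.1413 + -0.007310·4.9897 = -0.0542  (Merck)
  w_5 = 0.125629·3.5570 + -0.007310·23.1708 = 0.2775  (Walmart)
  w_6 = 0.125629·4.8652 + -0.007310·26.8179 = 0.4152  (Oracle)
Σw_i=1.0000  μᵀw=0.1670
σ²=wᵀΣw=λ₁·μ_p+λ₂ = 0.125629·0.167 + -0.007310 = 0.013670 ≈ 0.0137


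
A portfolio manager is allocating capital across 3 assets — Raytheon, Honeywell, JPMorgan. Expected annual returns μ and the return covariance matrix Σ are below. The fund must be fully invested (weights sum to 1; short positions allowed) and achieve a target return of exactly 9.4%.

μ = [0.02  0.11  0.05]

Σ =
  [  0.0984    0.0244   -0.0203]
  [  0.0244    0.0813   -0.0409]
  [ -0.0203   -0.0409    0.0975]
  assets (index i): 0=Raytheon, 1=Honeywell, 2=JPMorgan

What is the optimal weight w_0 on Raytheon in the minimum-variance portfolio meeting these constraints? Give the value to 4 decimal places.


g=Σ⁻¹μ = [-0.0224  2.0475  1.3670]
h=Σ⁻¹𝟙 = [9.4934  19.7791  20.5301]
a=μᵀg=0.293125  b=𝟙ᵀg=3.392072  c=𝟙ᵀh=49.802557  D=ac−b²=3.092206
λ₁=(c·0.094−b)/D = (49.802557·0.094−3.392072)/3.092206 = 0.416974
λ₂=(a−b·0.094)/D = (0.293125−3.392072·0.094)/3.092206 = -0.008321
w* = 0.416974·g + -0.008321·h:
  w_0 = 0.416974·-0.0224 + -0.008321·9.4934 = -0.0883  (Raytheon)
  w_1 = 0.416974·2.0475 + -0.008321·19.7791 = 0.6892  (Honeywell)
  w_2 = 0.416974·1.3670 + -0.008321·20.5301 = 0.3992  (JPMorgan)
Σw_i=1.0000  μᵀw=0.0940
σ²=wᵀΣw=λ₁·μ_p+λ₂ = 0.416974·0.094 + -0.008321 = 0.030875 ≈ 0.0309

-0.0883


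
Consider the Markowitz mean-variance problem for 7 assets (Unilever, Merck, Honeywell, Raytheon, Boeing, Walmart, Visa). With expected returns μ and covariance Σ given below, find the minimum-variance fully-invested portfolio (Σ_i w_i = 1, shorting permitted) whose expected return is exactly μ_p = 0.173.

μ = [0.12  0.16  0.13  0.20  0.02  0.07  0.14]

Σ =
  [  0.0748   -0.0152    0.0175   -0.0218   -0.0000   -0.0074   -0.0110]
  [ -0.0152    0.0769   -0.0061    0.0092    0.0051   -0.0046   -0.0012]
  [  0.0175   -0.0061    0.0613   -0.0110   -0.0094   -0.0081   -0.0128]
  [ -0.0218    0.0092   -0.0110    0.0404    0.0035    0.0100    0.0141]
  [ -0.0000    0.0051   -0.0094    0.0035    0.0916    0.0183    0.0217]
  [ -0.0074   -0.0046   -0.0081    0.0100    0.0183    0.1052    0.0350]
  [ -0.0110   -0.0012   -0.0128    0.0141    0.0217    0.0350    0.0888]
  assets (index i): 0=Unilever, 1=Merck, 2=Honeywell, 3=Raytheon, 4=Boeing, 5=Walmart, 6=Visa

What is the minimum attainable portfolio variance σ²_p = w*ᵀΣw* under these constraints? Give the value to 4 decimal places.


0.0115

g=Σ⁻¹μ = [3.5585  2.2634  2.7929  6.6069  -0.2386  0.1813  1.3883]
h=Σ⁻¹𝟙 = [23.3911  15.0955  20.9789  34.8105  7.8795  6.2631  7.4654]
a=μᵀg=2.675913  b=𝟙ᵀg=16.552736  c=𝟙ᵀh=115.884037  D=ac−b²=36.102573
λ₁=(c·0.173−b)/D = (115.884037·0.173−16.552736)/36.102573 = 0.096813
λ₂=(a−b·0.173)/D = (2.675913−16.552736·0.173)/36.102573 = -0.005199
w* = 0.096813·g + -0.005199·h:
  w_0 = 0.096813·3.5585 + -0.005199·23.3911 = 0.2229  (Unilever)
  w_1 = 0.096813·2.2634 + -0.005199·15.0955 = 0.1406  (Merck)
  w_2 = 0.096813·2.7929 + -0.005199·20.9789 = 0.1613  (Honeywell)
  w_3 = 0.096813·6.6069 + -0.005199·34.8105 = 0.4586  (Raytheon)
  w_4 = 0.096813·-0.2386 + -0.005199·7.8795 = -0.0641  (Boeing)
  w_5 = 0.096813·0.1813 + -0.005199·6.2631 = -0.0150  (Walmart)
  w_6 = 0.096813·1.3883 + -0.005199·7.4654 = 0.0956  (Visa)
Σw_i=1.0000  μᵀw=0.1730
σ²=wᵀΣw=λ₁·μ_p+λ₂ = 0.096813·0.173 + -0.005199 = 0.011549 ≈ 0.0115


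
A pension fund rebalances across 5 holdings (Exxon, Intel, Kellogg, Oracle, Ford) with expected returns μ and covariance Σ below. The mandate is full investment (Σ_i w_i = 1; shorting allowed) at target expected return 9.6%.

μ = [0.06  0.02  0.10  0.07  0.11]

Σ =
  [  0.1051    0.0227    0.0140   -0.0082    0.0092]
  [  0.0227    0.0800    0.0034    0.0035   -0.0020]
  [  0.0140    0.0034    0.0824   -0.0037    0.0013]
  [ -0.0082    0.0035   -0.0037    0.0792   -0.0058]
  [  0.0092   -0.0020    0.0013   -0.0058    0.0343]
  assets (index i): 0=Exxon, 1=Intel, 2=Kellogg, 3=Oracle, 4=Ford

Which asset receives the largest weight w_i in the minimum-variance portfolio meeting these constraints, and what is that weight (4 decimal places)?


Ford (0.5492)

u=Σ⁻¹μ = [0.1769  0.1808  1.1772  1.1928  3.3272]
v=Σ⁻¹𝟙 = [4.1592  10.9441  11.1804  15.3548  30.8498]
a=μᵀu=0.581429  b=𝟙ᵀu=6.054787  c=𝟙ᵀv=72.488307  D=ac−b²=5.486399
λ₁=(c·0.096−b)/D = (72.488307·0.096−6.054787)/5.486399 = 0.164788
λ₂=(a−b·0.096)/D = (0.581429−6.054787·0.096)/5.486399 = 0.000031
w* = 0.164788·u + 0.000031·v:
  w_0 = 0.164788·0.1769 + 0.000031·4.1592 = 0.0293  (Exxon)
  w_1 = 0.164788·0.1808 + 0.000031·10.9441 = 0.0301  (Intel)
  w_2 = 0.164788·1.1772 + 0.000031·11.1804 = 0.1943  (Kellogg)
  w_3 = 0.164788·1.1928 + 0.000031·15.3548 = 0.1970  (Oracle)
  w_4 = 0.164788·3.3272 + 0.000031·30.8498 = 0.5492  (Ford)
Σw_i=1.0000  μᵀw=0.0960
σ²=wᵀΣw=λ₁·μ_p+λ₂ = 0.164788·0.096 + 0.000031 = 0.015851 ≈ 0.0159


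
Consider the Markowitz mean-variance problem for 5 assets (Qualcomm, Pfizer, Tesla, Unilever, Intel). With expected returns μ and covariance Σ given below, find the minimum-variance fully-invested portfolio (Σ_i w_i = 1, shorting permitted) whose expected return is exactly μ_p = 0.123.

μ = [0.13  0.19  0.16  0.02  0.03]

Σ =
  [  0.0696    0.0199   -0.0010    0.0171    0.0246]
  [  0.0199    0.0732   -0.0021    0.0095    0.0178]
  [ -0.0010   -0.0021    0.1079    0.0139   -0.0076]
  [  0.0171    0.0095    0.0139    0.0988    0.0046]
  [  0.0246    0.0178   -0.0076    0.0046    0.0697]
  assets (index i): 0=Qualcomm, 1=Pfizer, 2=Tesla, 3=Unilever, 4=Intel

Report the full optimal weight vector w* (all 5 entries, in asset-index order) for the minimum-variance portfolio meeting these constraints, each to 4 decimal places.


p=Σ⁻¹μ = [1.4993  2.4212  1.5704  -0.4869  -0.5137]
q=Σ⁻¹𝟙 = [6.8052  8.7544  9.4171  6.2965  10.3210]
a=μᵀp=0.881053  b=𝟙ᵀp=4.490309  c=𝟙ᵀq=41.594128  D=ac−b²=16.483749
λ₁=(c·0.123−b)/D = (41.594128·0.123−4.490309)/16.483749 = 0.037963
λ₂=(a−b·0.123)/D = (0.881053−4.490309·0.123)/16.483749 = 0.019944
w* = 0.037963·p + 0.019944·q:
  w_0 = 0.037963·1.4993 + 0.019944·6.8052 = 0.1926  (Qualcomm)
  w_1 = 0.037963·2.4212 + 0.019944·8.7544 = 0.2665  (Pfizer)
  w_2 = 0.037963·1.5704 + 0.019944·9.4171 = 0.2474  (Tesla)
  w_3 = 0.037963·-0.4869 + 0.019944·6.2965 = 0.1071  (Unilever)
  w_4 = 0.037963·-0.5137 + 0.019944·10.3210 = 0.1863  (Intel)
Σw_i=1.0000  μᵀw=0.1230
σ²=wᵀΣw=λ₁·μ_p+λ₂ = 0.037963·0.123 + 0.019944 = 0.024613 ≈ 0.0246

0.1926  0.2665  0.2474  0.1071  0.1863


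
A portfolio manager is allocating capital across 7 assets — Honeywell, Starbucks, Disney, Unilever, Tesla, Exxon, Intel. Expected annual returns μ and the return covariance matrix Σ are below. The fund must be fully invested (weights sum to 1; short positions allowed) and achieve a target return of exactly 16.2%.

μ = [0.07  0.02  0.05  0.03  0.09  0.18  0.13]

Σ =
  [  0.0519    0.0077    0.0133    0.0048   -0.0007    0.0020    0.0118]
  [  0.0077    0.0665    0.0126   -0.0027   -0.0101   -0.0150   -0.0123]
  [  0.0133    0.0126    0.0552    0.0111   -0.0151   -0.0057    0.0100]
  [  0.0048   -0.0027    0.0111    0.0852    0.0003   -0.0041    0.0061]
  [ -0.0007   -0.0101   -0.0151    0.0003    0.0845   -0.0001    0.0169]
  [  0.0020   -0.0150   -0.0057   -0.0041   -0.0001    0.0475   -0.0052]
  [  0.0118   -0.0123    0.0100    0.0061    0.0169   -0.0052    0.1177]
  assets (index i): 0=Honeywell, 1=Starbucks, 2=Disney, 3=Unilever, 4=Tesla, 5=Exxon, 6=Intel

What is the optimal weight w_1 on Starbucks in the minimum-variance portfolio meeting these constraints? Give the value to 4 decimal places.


g=Σ⁻¹μ = [0.4242  1.4959  0.9726  0.3804  1.1964  4.5213  1.1439]
h=Σ⁻¹𝟙 = [8.4248  22.4899  14.9979  10.9545  15.8156  31.3750  7.2751]
a=μᵀg=1.189875  b=𝟙ᵀg=10.134728  c=𝟙ᵀh=111.332765  D=ac−b²=29.759336
λ₁=(c·0.162−b)/D = (111.332765·0.162−10.134728)/29.759336 = 0.265503
λ₂=(a−b·0.162)/D = (1.189875−10.134728·0.162)/29.759336 = -0.015187
w* = 0.265503·g + -0.015187·h:
  w_0 = 0.265503·0.4242 + -0.015187·8.4248 = -0.0153  (Honeywell)
  w_1 = 0.265503·1.4959 + -0.015187·22.4899 = 0.0556  (Starbucks)
  w_2 = 0.265503·0.9726 + -0.015187·14.9979 = 0.0304  (Disney)
  w_3 = 0.265503·0.3804 + -0.015187·10.9545 = -0.0654  (Unilever)
  w_4 = 0.265503·1.1964 + -0.015187·15.8156 = 0.0775  (Tesla)
  w_5 = 0.265503·4.5213 + -0.015187·31.3750 = 0.7239  (Exxon)
  w_6 = 0.265503·1.1439 + -0.015187·7.2751 = 0.1932  (Intel)
Σw_i=1.0000  μᵀw=0.1620
σ²=wᵀΣw=λ₁·μ_p+λ₂ = 0.265503·0.162 + -0.015187 = 0.027825 ≈ 0.0278

0.0556


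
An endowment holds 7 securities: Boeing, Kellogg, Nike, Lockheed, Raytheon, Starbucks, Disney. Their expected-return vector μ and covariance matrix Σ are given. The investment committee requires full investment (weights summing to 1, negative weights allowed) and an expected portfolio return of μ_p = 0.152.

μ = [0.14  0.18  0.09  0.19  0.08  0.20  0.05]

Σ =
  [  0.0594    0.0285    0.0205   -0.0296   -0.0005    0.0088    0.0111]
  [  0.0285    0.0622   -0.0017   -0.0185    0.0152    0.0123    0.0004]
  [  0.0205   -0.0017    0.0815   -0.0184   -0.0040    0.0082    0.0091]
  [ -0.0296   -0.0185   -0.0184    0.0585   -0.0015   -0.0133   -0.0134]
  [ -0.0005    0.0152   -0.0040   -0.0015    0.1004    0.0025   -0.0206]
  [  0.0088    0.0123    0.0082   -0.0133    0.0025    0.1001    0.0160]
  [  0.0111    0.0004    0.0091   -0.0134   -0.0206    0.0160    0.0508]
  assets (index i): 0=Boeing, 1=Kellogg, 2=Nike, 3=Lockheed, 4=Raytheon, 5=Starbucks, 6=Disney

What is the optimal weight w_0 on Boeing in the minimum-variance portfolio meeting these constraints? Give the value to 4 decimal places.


0.1698

u=Σ⁻¹μ = [3.4301  2.9315  1.6090  7.2264  0.8159  1.8942  1.5638]
v=Σ⁻¹𝟙 = [20.9981  15.3694  14.4922  45.4175  14.6558  6.2055  28.3486]
a=μᵀu=3.048007  b=𝟙ᵀu=19.470860  c=𝟙ᵀv=145.487257  D=ac−b²=64.331743
λ₁=(c·0.152−b)/D = (145.487257·0.152−19.470860)/64.331743 = 0.041087
λ₂=(a−b·0.152)/D = (3.048007−19.470860·0.152)/64.331743 = 0.001375
w* = 0.041087·u + 0.001375·v:
  w_0 = 0.041087·3.4301 + 0.001375·20.9981 = 0.1698  (Boeing)
  w_1 = 0.041087·2.9315 + 0.001375·15.3694 = 0.1416  (Kellogg)
  w_2 = 0.041087·1.6090 + 0.001375·14.4922 = 0.0860  (Nike)
  w_3 = 0.041087·7.2264 + 0.001375·45.4175 = 0.3593  (Lockheed)
  w_4 = 0.041087·0.8159 + 0.001375·14.6558 = 0.0537  (Raytheon)
  w_5 = 0.041087·1.8942 + 0.001375·6.2055 = 0.0864  (Starbucks)
  w_6 = 0.041087·1.5638 + 0.001375·28.3486 = 0.1032  (Disney)
Σw_i=1.0000  μᵀw=0.1520
σ²=wᵀΣw=λ₁·μ_p+λ₂ = 0.041087·0.152 + 0.001375 = 0.007620 ≈ 0.0076
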